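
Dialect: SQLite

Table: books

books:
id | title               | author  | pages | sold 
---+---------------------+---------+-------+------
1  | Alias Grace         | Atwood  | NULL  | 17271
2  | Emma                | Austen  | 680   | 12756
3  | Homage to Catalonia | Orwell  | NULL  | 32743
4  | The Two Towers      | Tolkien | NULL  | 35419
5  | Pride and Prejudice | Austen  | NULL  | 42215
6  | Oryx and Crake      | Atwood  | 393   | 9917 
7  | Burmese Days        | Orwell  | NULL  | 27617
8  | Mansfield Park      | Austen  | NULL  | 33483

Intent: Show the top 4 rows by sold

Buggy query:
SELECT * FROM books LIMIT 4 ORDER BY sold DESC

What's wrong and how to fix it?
Bug: LIMIT must come after ORDER BY

Fix: Sort with ORDER BY, then apply LIMIT

Corrected query:
SELECT * FROM books ORDER BY sold DESC LIMIT 4

Result:
id | title               | author  | pages | sold 
---+---------------------+---------+-------+------
5  | Pride and Prejudice | Austen  | NULL  | 42215
4  | The Two Towers      | Tolkien | NULL  | 35419
8  | Mansfield Park      | Austen  | NULL  | 33483
3  | Homage to Catalonia | Orwell  | NULL  | 32743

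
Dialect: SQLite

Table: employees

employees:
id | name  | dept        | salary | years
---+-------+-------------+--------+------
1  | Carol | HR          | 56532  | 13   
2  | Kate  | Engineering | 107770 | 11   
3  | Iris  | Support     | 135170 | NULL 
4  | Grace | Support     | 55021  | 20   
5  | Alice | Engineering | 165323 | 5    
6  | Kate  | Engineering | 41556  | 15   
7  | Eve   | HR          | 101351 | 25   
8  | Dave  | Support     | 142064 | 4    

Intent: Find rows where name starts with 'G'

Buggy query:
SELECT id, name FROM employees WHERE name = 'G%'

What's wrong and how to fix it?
Bug: Wildcards only work with LIKE; '=' treats '%' as a literal character

Fix: Replace '=' with LIKE so 'G%' is treated as a pattern

Corrected query:
SELECT id, name FROM employees WHERE name LIKE 'G%'

Result:
id | name 
---+------
4  | Grace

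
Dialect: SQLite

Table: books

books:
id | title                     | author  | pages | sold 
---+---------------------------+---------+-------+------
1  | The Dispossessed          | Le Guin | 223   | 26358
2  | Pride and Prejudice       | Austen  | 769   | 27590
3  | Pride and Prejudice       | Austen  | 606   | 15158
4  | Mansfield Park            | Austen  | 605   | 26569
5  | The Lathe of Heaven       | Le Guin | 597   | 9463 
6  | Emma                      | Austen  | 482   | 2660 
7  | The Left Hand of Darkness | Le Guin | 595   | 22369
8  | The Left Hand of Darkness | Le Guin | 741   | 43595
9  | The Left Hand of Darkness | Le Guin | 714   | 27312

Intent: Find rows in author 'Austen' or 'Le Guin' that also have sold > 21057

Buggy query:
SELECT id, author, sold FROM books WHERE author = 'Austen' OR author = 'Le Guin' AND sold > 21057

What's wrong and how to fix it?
Bug: AND binds tighter than OR, so this parses as author = 'Austen' OR (author = 'Le Guin' AND sold > 21057)

Fix: Add parentheses around the OR so the AND applies to both alternatives

Corrected query:
SELECT id, author, sold FROM books WHERE (author = 'Austen' OR author = 'Le Guin') AND sold > 21057

Result:
id | author  | sold 
---+---------+------
1  | Le Guin | 26358
2  | Austen  | 27590
4  | Austen  | 26569
7  | Le Guin | 22369
8  | Le Guin | 43595
9  | Le Guin | 27312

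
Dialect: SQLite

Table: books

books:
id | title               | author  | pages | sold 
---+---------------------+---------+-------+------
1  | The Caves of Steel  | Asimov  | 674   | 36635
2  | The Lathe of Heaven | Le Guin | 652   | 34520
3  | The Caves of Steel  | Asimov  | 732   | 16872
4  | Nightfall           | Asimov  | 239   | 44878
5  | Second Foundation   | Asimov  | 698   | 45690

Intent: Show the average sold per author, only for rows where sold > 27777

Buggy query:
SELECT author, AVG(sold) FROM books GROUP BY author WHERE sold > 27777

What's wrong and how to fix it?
Bug: Row-level WHERE must come before GROUP BY in the clause order

Fix: Move the WHERE clause before GROUP BY

Corrected query:
SELECT author, AVG(sold) FROM books WHERE sold > 27777 GROUP BY author

Result:
author  | AVG(sold)
--------+----------
Asimov  | 42401    
Le Guin | 34520    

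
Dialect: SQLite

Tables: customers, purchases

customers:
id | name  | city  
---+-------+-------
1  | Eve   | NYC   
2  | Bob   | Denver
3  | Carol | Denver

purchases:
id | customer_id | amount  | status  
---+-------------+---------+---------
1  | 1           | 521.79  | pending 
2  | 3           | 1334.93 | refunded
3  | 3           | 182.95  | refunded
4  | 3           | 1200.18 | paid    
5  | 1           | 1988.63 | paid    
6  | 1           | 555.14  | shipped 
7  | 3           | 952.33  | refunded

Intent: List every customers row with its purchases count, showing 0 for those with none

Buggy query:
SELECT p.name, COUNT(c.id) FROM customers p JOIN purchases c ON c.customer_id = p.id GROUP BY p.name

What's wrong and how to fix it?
Bug: INNER JOIN drops customers rows that have no matching purchases rows

Fix: Switch to LEFT JOIN to retain unmatched parent rows

Corrected query:
SELECT p.name, COUNT(c.id) FROM customers p LEFT JOIN purchases c ON c.customer_id = p.id GROUP BY p.name

Result:
name  | COUNT(c.id)
------+------------
Bob   | 0          
Carol | 4          
Eve   | 3          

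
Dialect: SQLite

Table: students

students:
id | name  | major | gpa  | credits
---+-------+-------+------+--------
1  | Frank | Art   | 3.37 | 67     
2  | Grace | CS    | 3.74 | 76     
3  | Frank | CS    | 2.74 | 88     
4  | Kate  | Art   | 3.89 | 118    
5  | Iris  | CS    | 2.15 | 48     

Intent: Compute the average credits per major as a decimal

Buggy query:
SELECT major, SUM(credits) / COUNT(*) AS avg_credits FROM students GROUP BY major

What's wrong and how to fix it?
Bug: Both operands are integers, so '/' performs integer division and truncates

Fix: Multiply by 1.0 (or CAST to REAL) to force floating-point division

Corrected query:
SELECT major, SUM(credits) * 1.0 / COUNT(*) AS avg_credits FROM students GROUP BY major

Result:
major | avg_credits
------+------------
Art   | 92.5       
CS    | 70.666667  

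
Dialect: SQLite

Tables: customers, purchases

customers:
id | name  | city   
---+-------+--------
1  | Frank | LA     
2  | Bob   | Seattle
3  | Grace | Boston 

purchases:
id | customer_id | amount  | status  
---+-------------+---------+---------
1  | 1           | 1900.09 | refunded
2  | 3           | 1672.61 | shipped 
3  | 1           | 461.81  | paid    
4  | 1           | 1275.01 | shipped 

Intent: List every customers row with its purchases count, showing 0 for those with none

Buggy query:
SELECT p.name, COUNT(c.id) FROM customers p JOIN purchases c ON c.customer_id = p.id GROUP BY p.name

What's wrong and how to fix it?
Bug: INNER JOIN drops customers rows that have no matching purchases rows

Fix: Use LEFT JOIN so parents without children still appear (COUNT(c.id) gives 0)

Corrected query:
SELECT p.name, COUNT(c.id) FROM customers p LEFT JOIN purchases c ON c.customer_id = p.id GROUP BY p.name

Result:
name  | COUNT(c.id)
------+------------
Bob   | 0          
Frank | 3          
Grace | 1          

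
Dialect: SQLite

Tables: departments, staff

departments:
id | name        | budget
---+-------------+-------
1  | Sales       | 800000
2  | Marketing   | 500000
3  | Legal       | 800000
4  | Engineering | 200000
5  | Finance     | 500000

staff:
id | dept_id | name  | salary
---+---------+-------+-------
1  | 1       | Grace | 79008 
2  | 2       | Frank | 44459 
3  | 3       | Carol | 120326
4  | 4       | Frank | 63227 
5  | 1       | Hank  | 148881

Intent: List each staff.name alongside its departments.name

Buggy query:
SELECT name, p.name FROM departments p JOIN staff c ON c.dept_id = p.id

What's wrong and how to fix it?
Bug: Both tables have a 'name' column; the unqualified reference is ambiguous

Fix: Prefix ambiguous columns with the table alias

Corrected query:
SELECT c.name, p.name FROM departments p JOIN staff c ON c.dept_id = p.id

Result:
name  | name       
------+------------
Grace | Sales      
Frank | Marketing  
Carol | Legal      
Frank | Engineering
Hank  | Sales      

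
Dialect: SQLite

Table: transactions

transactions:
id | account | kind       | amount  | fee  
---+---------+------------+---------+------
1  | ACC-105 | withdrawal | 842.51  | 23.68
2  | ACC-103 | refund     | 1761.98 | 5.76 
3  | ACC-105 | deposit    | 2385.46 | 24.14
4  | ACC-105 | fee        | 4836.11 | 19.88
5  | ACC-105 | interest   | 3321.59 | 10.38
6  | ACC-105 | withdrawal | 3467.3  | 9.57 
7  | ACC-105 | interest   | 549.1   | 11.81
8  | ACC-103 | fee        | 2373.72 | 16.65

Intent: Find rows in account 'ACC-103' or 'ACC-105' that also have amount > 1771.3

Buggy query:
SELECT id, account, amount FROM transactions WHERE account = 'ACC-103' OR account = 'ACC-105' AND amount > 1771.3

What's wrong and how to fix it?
Bug: Without parentheses, AND is evaluated before OR, so the amount filter only applies to the 'ACC-105' branch

Fix: Group the OR with parentheses (or use IN), then AND the threshold

Corrected query:
SELECT id, account, amount FROM transactions WHERE (account = 'ACC-103' OR account = 'ACC-105') AND amount > 1771.3

Result:
id | account | amount 
---+---------+--------
3  | ACC-105 | 2385.46
4  | ACC-105 | 4836.11
5  | ACC-105 | 3321.59
6  | ACC-105 | 3467.3 
8  | ACC-103 | 2373.72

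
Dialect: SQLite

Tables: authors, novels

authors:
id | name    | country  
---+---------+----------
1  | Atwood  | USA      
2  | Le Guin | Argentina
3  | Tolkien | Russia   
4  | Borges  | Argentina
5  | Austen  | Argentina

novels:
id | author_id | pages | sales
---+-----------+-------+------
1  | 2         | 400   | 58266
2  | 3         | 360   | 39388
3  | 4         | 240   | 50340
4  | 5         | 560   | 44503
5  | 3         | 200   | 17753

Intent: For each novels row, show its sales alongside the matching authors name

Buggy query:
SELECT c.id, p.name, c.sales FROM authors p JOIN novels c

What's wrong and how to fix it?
Bug: Missing join condition: each novels row is matched to all authors rows instead of just its own

Fix: Specify the join condition linking the foreign key to the parent id

Corrected query:
SELECT c.id, p.name, c.sales FROM authors p JOIN novels c ON c.author_id = p.id

Result:
id | name    | sales
---+---------+------
1  | Le Guin | 58266
2  | Tolkien | 39388
3  | Borges  | 50340
4  | Austen  | 44503
5  | Tolkien | 17753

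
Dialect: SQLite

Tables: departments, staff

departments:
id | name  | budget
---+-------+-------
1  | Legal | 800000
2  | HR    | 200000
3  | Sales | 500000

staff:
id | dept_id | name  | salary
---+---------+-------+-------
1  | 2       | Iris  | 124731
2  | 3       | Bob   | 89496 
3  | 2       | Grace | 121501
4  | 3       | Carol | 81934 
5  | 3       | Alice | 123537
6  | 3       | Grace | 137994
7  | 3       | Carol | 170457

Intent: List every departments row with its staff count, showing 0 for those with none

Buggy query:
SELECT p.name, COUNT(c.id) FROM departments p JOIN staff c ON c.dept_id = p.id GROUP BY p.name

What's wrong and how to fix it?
Bug: An inner join excludes parents with zero children

Fix: Use LEFT JOIN so parents without children still appear (COUNT(c.id) gives 0)

Corrected query:
SELECT p.name, COUNT(c.id) FROM departments p LEFT JOIN staff c ON c.dept_id = p.id GROUP BY p.name

Result:
name  | COUNT(c.id)
------+------------
HR    | 2          
Legal | 0          
Sales | 5          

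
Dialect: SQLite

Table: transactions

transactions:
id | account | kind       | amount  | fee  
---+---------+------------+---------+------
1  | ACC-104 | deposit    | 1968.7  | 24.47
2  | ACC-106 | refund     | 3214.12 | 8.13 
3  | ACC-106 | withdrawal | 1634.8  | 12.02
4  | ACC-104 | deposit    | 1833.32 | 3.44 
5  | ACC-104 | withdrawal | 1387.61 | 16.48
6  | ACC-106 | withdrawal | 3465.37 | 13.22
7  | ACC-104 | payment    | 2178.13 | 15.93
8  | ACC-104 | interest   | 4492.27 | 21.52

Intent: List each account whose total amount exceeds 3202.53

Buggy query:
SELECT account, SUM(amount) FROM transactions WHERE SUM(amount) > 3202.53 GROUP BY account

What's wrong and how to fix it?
Bug: WHERE runs before GROUP BY, so aggregates aren't available there

Fix: Move the aggregate condition to a HAVING clause

Corrected query:
SELECT account, SUM(amount) FROM transactions GROUP BY account HAVING SUM(amount) > 3202.53

Result:
account | SUM(amount)
--------+------------
ACC-104 | 11860.03   
ACC-106 | 8314.29    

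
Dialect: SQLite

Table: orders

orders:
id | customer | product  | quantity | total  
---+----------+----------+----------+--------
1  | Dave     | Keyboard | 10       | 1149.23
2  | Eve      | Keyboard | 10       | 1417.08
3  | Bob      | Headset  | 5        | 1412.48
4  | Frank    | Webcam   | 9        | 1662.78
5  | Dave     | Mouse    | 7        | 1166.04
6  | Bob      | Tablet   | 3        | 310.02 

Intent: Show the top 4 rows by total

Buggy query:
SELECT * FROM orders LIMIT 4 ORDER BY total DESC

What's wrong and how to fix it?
Bug: LIMIT must come after ORDER BY

Fix: Swap the clauses: ORDER BY first, then LIMIT

Corrected query:
SELECT * FROM orders ORDER BY total DESC LIMIT 4

Result:
id | customer | product  | quantity | total  
---+----------+----------+----------+--------
4  | Frank    | Webcam   | 9        | 1662.78
2  | Eve      | Keyboard | 10       | 1417.08
3  | Bob      | Headset  | 5        | 1412.48
5  | Dave     | Mouse    | 7        | 1166.04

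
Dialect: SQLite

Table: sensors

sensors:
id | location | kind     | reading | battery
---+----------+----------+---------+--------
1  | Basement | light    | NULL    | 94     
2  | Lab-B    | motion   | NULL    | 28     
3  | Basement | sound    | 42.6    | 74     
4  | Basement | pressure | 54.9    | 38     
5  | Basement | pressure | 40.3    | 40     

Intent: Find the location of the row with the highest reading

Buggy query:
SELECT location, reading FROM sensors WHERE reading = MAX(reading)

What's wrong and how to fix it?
Bug: MAX(reading) is an aggregate and cannot be used directly in WHERE

Fix: Use a subquery: WHERE reading = (SELECT MAX(reading) FROM sensors)

Corrected query:
SELECT location, reading FROM sensors WHERE reading = (SELECT MAX(reading) FROM sensors)

Result:
location | reading
---------+--------
Basement | 54.9   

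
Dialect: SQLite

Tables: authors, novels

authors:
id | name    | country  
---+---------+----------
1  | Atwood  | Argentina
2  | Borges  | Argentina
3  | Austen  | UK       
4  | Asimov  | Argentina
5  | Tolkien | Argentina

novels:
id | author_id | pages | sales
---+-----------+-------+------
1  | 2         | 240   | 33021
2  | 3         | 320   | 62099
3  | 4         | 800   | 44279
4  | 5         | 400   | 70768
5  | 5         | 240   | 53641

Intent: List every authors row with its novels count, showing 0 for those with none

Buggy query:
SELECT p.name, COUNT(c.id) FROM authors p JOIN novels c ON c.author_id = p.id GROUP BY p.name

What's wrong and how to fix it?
Bug: INNER JOIN drops authors rows that have no matching novels rows

Fix: Use LEFT JOIN so parents without children still appear (COUNT(c.id) gives 0)

Corrected query:
SELECT p.name, COUNT(c.id) FROM authors p LEFT JOIN novels c ON c.author_id = p.id GROUP BY p.name

Result:
name    | COUNT(c.id)
--------+------------
Asimov  | 1          
Atwood  | 0          
Austen  | 1          
Borges  | 1          
Tolkien | 2          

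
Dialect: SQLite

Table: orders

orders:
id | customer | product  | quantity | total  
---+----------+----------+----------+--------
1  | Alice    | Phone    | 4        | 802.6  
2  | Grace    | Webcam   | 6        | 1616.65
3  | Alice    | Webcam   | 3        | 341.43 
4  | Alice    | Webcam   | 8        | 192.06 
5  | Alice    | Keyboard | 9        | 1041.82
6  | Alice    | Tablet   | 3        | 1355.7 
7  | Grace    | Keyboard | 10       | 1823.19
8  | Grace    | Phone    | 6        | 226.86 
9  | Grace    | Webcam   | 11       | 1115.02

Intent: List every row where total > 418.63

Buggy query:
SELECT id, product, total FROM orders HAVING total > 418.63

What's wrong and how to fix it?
Bug: HAVING filters the output of aggregation, but this query has no GROUP BY and no aggregate functions, so SQLite rejects it (HAVING clause on a non-aggregate query); the condition here is per row

Fix: Replace HAVING with WHERE since the condition applies to individual rows

Corrected query:
SELECT id, product, total FROM orders WHERE total > 418.63

Result:
id | product  | total  
---+----------+--------
1  | Phone    | 802.6  
2  | Webcam   | 1616.65
5  | Keyboard | 1041.82
6  | Tablet   | 1355.7 
7  | Keyboard | 1823.19
9  | Webcam   | 1115.02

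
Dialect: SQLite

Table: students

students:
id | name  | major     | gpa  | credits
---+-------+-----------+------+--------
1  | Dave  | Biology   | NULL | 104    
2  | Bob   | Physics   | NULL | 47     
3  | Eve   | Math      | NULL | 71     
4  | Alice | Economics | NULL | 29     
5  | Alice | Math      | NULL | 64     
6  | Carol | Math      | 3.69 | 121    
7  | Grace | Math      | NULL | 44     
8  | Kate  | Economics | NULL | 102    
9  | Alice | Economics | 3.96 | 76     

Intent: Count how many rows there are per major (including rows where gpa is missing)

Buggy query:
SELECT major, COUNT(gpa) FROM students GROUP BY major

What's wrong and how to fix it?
Bug: COUNT(gpa) skips NULLs, so groups with missing gpa are undercounted

Fix: Replace COUNT(gpa) with COUNT(*)

Corrected query:
SELECT major, COUNT(*) FROM students GROUP BY major

Result:
major     | COUNT(*)
----------+---------
Biology   | 1       
Economics | 3       
Math      | 4       
Physics   | 1       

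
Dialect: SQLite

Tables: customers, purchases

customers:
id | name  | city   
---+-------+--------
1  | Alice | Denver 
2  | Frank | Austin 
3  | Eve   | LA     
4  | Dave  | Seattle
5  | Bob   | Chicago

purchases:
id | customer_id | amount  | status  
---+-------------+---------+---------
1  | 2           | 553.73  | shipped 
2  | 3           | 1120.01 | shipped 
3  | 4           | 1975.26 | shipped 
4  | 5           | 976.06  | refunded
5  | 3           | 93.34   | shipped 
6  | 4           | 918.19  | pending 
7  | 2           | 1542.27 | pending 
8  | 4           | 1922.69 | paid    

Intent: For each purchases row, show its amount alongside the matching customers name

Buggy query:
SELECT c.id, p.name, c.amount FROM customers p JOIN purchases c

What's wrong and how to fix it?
Bug: Missing join condition: each purchases row is matched to all customers rows instead of just its own

Fix: Add ON c.customer_id = p.id to the JOIN

Corrected query:
SELECT c.id, p.name, c.amount FROM customers p JOIN purchases c ON c.customer_id = p.id

Result:
id | name  | amount 
---+-------+--------
1  | Frank | 553.73 
2  | Eve   | 1120.01
3  | Dave  | 1975.26
4  | Bob   | 976.06 
5  | Eve   | 93.34  
6  | Dave  | 918.19 
7  | Frank | 1542.27
8  | Dave  | 1922.69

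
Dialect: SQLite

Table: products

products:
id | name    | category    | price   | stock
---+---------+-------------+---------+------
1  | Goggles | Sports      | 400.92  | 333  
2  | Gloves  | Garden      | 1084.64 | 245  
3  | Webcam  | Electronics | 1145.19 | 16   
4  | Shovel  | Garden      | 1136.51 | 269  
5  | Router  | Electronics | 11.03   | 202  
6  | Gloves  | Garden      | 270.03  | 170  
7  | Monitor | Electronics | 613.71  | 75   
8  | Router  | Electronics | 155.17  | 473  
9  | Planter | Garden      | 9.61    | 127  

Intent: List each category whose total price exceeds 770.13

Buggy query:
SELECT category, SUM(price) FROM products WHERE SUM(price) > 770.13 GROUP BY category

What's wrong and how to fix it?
Bug: SUM(price) is an aggregate, but WHERE filters rows before aggregation

Fix: Move the aggregate condition to a HAVING clause

Corrected query:
SELECT category, SUM(price) FROM products GROUP BY category HAVING SUM(price) > 770.13

Result:
category    | SUM(price)
------------+-----------
Electronics | 1925.1    
Garden      | 2500.79   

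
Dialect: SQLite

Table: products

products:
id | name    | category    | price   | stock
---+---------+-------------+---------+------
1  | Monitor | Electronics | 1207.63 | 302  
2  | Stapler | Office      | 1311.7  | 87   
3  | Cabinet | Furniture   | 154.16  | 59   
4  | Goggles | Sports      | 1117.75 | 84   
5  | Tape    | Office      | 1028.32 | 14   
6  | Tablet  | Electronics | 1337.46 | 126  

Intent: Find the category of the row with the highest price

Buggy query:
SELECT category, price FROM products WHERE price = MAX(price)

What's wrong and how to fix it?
Bug: MAX(price) is an aggregate and cannot be used directly in WHERE

Fix: Wrap MAX in a scalar subquery so WHERE compares against a single value

Corrected query:
SELECT category, price FROM products WHERE price = (SELECT MAX(price) FROM products)

Result:
category    | price  
------------+--------
Electronics | 1337.46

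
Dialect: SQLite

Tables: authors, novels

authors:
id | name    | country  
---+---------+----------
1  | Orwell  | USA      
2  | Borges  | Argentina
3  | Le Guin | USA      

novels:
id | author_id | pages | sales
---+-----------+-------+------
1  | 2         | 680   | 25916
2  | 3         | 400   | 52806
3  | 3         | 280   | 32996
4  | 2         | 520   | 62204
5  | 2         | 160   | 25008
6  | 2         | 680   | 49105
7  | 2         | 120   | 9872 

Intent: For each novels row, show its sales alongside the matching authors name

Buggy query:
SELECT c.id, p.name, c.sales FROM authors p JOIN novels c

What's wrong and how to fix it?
Bug: Missing join condition: each novels row is matched to all authors rows instead of just its own

Fix: Specify the join condition linking the foreign key to the parent id

Corrected query:
SELECT c.id, p.name, c.sales FROM authors p JOIN novels c ON c.author_id = p.id

Result:
id | name    | sales
---+---------+------
1  | Borges  | 25916
2  | Le Guin | 52806
3  | Le Guin | 32996
4  | Borges  | 62204
5  | Borges  | 25008
6  | Borges  | 49105
7  | Borges  | 9872 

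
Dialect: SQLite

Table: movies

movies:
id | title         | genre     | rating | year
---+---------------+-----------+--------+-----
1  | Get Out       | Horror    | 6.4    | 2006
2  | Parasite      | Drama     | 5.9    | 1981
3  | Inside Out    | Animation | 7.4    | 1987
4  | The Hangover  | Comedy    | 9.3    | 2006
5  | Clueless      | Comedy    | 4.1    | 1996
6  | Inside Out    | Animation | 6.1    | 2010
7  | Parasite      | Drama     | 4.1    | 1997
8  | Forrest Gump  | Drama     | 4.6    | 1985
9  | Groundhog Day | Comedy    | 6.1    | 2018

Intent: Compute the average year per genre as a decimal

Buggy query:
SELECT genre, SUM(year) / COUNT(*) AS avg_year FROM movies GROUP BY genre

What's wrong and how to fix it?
Bug: Both operands are integers, so '/' performs integer division and truncates

Fix: Cast one side to REAL so the division keeps the fractional part

Corrected query:
SELECT genre, SUM(year) * 1.0 / COUNT(*) AS avg_year FROM movies GROUP BY genre

Result:
genre     | avg_year   
----------+------------
Animation | 1998.5     
Comedy    | 2006.666667
Drama     | 1987.666667
Horror    | 2006       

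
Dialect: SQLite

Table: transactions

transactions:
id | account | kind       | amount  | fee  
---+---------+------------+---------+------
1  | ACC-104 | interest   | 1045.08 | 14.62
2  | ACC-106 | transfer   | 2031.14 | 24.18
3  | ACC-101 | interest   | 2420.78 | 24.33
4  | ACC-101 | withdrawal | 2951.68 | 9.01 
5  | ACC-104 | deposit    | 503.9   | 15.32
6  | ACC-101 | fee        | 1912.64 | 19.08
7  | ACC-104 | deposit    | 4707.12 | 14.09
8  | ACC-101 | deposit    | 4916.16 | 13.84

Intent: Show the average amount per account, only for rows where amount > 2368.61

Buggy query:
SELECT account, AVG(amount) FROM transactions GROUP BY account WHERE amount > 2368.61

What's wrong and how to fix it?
Bug: Row-level WHERE must come before GROUP BY in the clause order

Fix: Move the WHERE clause before GROUP BY

Corrected query:
SELECT account, AVG(amount) FROM transactions WHERE amount > 2368.61 GROUP BY account

Result:
account | AVG(amount)
--------+------------
ACC-101 | 3429.54    
ACC-104 | 4707.12    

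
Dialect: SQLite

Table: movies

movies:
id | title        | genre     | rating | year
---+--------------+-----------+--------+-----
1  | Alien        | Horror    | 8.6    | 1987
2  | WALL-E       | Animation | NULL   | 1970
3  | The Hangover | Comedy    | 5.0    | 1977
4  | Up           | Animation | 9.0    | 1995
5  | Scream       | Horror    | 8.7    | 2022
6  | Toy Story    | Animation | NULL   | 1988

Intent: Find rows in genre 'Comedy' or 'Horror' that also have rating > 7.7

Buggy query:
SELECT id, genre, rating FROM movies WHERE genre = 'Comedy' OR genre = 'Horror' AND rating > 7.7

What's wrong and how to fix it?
Bug: AND binds tighter than OR, so this parses as genre = 'Comedy' OR (genre = 'Horror' AND rating > 7.7)

Fix: Add parentheses around the OR so the AND applies to both alternatives

Corrected query:
SELECT id, genre, rating FROM movies WHERE (genre = 'Comedy' OR genre = 'Horror') AND rating > 7.7

Result:
id | genre  | rating
---+--------+-------
1  | Horror | 8.6   
5  | Horror | 8.7   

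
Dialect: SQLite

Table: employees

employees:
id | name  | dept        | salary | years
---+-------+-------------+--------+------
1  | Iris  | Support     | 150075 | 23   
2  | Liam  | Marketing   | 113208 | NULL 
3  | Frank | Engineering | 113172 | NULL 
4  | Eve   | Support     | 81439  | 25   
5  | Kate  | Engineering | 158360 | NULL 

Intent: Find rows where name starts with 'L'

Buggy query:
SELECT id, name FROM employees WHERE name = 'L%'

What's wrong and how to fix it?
Bug: Wildcards only work with LIKE; '=' treats '%' as a literal character

Fix: Replace '=' with LIKE so 'L%' is treated as a pattern

Corrected query:
SELECT id, name FROM employees WHERE name LIKE 'L%'

Result:
id | name
---+-----
2  | Liam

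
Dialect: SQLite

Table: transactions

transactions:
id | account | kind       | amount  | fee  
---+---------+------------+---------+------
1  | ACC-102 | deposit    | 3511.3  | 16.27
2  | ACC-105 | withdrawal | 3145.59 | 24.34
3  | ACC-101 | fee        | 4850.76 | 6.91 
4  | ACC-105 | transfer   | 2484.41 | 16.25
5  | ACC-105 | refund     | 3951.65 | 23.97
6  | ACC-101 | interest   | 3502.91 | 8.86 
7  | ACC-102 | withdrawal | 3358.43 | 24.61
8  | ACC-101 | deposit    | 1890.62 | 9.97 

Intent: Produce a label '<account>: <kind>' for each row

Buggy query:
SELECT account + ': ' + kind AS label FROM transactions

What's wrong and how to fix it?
Bug: SQLite uses || for string concatenation; + coerces text to numbers (yielding 0)

Fix: Replace + with || to concatenate text

Corrected query:
SELECT account || ': ' || kind AS label FROM transactions

Result:
label              
-------------------
ACC-102: deposit   
ACC-105: withdrawal
ACC-101: fee       
ACC-105: transfer  
ACC-105: refund    
ACC-101: interest  
ACC-102: withdrawal
ACC-101: deposit   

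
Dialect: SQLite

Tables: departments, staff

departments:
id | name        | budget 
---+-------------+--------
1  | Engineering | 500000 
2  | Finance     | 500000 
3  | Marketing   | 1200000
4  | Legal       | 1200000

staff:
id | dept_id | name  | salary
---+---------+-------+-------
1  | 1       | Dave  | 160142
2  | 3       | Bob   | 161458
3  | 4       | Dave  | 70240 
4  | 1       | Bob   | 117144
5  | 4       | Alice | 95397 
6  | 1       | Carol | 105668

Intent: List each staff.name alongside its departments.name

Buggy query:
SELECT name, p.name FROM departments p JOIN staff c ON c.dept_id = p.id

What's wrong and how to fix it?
Bug: Both tables have a 'name' column; the unqualified reference is ambiguous

Fix: Prefix ambiguous columns with the table alias

Corrected query:
SELECT c.name, p.name FROM departments p JOIN staff c ON c.dept_id = p.id

Result:
name  | name       
------+------------
Dave  | Engineering
Bob   | Marketing  
Dave  | Legal      
Bob   | Engineering
Alice | Legal      
Carol | Engineering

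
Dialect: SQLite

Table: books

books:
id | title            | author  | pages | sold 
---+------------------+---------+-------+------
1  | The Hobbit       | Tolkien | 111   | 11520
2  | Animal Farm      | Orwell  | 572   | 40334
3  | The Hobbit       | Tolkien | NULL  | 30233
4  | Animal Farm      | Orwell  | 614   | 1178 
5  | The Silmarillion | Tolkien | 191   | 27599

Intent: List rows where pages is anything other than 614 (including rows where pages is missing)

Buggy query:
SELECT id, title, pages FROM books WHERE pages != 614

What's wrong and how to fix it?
Bug: Inequality against NULL is unknown, not true; rows with NULL are dropped

Fix: Add an explicit OR pages IS NULL to include the missing-value rows

Corrected query:
SELECT id, title, pages FROM books WHERE pages != 614 OR pages IS NULL

Result:
id | title            | pages
---+------------------+------
1  | The Hobbit       | 111  
2  | Animal Farm      | 572  
3  | The Hobbit       | NULL 
5  | The Silmarillion | 191  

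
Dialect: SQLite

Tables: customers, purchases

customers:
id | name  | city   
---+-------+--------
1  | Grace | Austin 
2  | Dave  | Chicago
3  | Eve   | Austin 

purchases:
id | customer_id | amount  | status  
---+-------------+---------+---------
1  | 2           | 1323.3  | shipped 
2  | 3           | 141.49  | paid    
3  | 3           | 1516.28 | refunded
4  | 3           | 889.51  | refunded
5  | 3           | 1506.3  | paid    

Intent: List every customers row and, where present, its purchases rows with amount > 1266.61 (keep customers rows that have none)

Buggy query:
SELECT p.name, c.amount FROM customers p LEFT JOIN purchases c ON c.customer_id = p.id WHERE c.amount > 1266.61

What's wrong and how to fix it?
Bug: Filtering c.amount in WHERE discards the NULL rows produced by LEFT JOIN, turning it into an inner join

Fix: Move the right-table condition into the ON clause so unmatched parents are kept

Corrected query:
SELECT p.name, c.amount FROM customers p LEFT JOIN purchases c ON c.customer_id = p.id AND c.amount > 1266.61

Result:
name  | amount 
------+--------
Grace | NULL   
Dave  | 1323.3 
Eve   | 1506.3 
Eve   | 1516.28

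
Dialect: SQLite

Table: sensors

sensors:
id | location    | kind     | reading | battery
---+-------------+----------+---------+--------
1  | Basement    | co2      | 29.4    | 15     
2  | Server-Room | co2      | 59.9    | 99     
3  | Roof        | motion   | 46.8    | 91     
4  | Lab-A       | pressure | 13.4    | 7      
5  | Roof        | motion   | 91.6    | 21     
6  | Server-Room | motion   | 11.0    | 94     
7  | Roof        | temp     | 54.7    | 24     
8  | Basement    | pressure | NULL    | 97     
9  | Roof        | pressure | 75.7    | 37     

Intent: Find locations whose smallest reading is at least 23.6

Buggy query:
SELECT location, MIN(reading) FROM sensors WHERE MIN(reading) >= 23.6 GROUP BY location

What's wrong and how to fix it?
Bug: MIN() in WHERE is a misuse of aggregate

Fix: Use HAVING for the per-group MIN condition

Corrected query:
SELECT location, MIN(reading) FROM sensors GROUP BY location HAVING MIN(reading) >= 23.6

Result:
location | MIN(reading)
---------+-------------
Basement | 29.4        
Roof     | 46.8        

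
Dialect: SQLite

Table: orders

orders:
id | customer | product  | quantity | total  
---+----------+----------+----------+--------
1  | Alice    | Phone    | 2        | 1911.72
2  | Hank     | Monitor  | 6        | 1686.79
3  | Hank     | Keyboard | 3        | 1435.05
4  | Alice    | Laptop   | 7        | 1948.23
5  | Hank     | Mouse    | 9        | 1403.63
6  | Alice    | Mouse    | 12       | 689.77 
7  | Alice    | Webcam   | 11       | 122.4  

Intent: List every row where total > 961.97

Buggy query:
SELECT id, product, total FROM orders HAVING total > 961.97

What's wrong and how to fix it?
Bug: This is a non-aggregate query (no GROUP BY, no aggregates), so in SQLite the HAVING clause is invalid here; a row-level condition belongs in WHERE

Fix: Use WHERE for row-level filtering

Corrected query:
SELECT id, product, total FROM orders WHERE total > 961.97

Result:
id | product  | total  
---+----------+--------
1  | Phone    | 1911.72
2  | Monitor  | 1686.79
3  | Keyboard | 1435.05
4  | Laptop   | 1948.23
5  | Mouse    | 1403.63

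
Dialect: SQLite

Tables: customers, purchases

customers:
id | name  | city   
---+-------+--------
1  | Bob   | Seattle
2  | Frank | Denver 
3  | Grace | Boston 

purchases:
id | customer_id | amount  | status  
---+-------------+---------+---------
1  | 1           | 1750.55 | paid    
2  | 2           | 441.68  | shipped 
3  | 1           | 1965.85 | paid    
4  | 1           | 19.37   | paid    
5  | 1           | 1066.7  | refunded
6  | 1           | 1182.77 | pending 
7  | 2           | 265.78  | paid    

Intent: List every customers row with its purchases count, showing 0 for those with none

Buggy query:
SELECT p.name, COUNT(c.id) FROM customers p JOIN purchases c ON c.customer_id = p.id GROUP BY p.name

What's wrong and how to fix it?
Bug: INNER JOIN drops customers rows that have no matching purchases rows

Fix: Switch to LEFT JOIN to retain unmatched parent rows

Corrected query:
SELECT p.name, COUNT(c.id) FROM customers p LEFT JOIN purchases c ON c.customer_id = p.id GROUP BY p.name

Result:
name  | COUNT(c.id)
------+------------
Bob   | 5          
Frank | 2          
Grace | 0          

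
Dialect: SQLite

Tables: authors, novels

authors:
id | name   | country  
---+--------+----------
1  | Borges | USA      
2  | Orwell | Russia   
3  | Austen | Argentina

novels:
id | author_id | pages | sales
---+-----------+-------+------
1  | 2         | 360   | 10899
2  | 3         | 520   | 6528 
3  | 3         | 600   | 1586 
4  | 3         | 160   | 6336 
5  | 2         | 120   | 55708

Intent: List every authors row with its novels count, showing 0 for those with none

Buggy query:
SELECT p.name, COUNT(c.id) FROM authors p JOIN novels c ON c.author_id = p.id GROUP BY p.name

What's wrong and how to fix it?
Bug: An inner join excludes parents with zero children

Fix: Switch to LEFT JOIN to retain unmatched parent rows

Corrected query:
SELECT p.name, COUNT(c.id) FROM authors p LEFT JOIN novels c ON c.author_id = p.id GROUP BY p.name

Result:
name   | COUNT(c.id)
-------+------------
Austen | 3          
Borges | 0          
Orwell | 2          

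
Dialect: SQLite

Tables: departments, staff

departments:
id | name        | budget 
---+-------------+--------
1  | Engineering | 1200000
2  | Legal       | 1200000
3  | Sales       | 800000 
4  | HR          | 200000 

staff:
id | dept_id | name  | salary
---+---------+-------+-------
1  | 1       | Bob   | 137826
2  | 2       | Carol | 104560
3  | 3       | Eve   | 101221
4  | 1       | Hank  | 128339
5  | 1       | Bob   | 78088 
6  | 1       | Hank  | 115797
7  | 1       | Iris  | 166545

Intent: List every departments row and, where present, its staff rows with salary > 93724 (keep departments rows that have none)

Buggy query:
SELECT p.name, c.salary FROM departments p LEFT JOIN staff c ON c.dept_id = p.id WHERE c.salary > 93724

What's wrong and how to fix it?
Bug: A WHERE condition on the right-hand table after LEFT JOIN drops unmatched parents

Fix: Put 'c.salary > 93724' in the JOIN's ON clause instead of WHERE

Corrected query:
SELECT p.name, c.salary FROM departments p LEFT JOIN staff c ON c.dept_id = p.id AND c.salary > 93724

Result:
name        | salary
------------+-------
Engineering | 115797
Engineering | 128339
Engineering | 137826
Engineering | 166545
Legal       | 104560
Sales       | 101221
HR          | NULL  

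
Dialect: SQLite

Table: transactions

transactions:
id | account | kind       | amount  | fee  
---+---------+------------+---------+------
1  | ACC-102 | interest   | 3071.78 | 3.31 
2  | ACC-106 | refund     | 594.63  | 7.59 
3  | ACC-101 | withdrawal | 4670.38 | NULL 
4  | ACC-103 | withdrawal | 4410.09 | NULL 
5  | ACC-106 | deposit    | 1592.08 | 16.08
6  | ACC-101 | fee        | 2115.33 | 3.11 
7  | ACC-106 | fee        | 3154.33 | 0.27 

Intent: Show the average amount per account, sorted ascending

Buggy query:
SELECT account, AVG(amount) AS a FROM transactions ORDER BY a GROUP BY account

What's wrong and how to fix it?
Bug: ORDER BY appears before GROUP BY; SQL clause order requires GROUP BY first

Fix: Move ORDER BY to the end, after GROUP BY

Corrected query:
SELECT account, AVG(amount) AS a FROM transactions GROUP BY account ORDER BY a

Result:
account | a          
--------+------------
ACC-106 | 1780.346667
ACC-102 | 3071.78    
ACC-101 | 3392.855   
ACC-103 | 4410.09    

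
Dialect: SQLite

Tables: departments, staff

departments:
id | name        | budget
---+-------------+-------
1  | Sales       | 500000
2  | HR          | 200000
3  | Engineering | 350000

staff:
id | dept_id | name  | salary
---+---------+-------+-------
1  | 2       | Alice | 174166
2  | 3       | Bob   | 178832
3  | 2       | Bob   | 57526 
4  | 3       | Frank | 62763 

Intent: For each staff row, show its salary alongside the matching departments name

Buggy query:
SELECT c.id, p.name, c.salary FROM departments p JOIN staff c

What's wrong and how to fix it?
Bug: JOIN with no ON clause produces a cartesian product; every staff row pairs with every departments row

Fix: Specify the join condition linking the foreign key to the parent id

Corrected query:
SELECT c.id, p.name, c.salary FROM departments p JOIN staff c ON c.dept_id = p.id

Result:
id | name        | salary
---+-------------+-------
1  | HR          | 174166
2  | Engineering | 178832
3  | HR          | 57526 
4  | Engineering | 62763 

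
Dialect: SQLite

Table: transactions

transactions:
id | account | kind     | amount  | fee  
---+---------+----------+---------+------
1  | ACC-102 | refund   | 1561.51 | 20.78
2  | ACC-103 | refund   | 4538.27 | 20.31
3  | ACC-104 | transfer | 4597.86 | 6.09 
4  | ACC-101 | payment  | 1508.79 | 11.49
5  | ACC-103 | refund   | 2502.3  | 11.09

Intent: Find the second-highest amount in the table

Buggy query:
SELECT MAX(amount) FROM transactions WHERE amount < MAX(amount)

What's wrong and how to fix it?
Bug: MAX(amount) on the right of the comparison is an aggregate-in-WHERE error

Fix: Put the inner MAX in a scalar subquery

Corrected query:
SELECT MAX(amount) FROM transactions WHERE amount < (SELECT MAX(amount) FROM transactions)

Result:
MAX(amount)
-----------
4538.27    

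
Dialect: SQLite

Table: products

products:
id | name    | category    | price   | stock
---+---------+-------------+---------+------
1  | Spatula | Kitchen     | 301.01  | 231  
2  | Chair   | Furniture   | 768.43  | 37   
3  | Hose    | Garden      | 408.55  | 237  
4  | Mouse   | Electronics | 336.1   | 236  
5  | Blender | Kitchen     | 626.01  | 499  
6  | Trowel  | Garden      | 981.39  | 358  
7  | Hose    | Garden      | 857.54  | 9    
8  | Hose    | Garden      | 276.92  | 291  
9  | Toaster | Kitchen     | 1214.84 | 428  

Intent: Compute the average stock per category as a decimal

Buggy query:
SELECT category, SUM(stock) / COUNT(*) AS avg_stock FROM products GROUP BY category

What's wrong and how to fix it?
Bug: Both operands are integers, so '/' performs integer division and truncates

Fix: Cast one side to REAL so the division keeps the fractional part

Corrected query:
SELECT category, SUM(stock) * 1.0 / COUNT(*) AS avg_stock FROM products GROUP BY category

Result:
category    | avg_stock
------------+----------
Electronics | 236      
Furniture   | 37       
Garden      | 223.75   
Kitchen     | 386      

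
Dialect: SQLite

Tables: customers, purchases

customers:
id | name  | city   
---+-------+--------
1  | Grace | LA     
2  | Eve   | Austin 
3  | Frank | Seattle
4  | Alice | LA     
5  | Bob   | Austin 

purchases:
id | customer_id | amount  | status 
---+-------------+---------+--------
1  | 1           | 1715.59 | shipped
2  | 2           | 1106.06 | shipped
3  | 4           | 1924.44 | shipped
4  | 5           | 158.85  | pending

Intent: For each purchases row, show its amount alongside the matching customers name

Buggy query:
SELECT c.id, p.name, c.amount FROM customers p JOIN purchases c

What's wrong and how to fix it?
Bug: JOIN with no ON clause produces a cartesian product; every purchases row pairs with every customers row

Fix: Add ON c.customer_id = p.id to the JOIN

Corrected query:
SELECT c.id, p.name, c.amount FROM customers p JOIN purchases c ON c.customer_id = p.id

Result:
id | name  | amount 
---+-------+--------
1  | Grace | 1715.59
2  | Eve   | 1106.06
3  | Alice | 1924.44
4  | Bob   | 158.85 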